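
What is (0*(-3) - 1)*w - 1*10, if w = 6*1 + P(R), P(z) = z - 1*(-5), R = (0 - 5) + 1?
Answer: -17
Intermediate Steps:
R = -4 (R = -5 + 1 = -4)
P(z) = 5 + z (P(z) = z + 5 = 5 + z)
w = 7 (w = 6*1 + (5 - 4) = 6 + 1 = 7)
(0*(-3) - 1)*w - 1*10 = (0*(-3) - 1)*7 - 1*10 = (0 - 1)*7 - 10 = -1*7 - 10 = -7 - 10 = -17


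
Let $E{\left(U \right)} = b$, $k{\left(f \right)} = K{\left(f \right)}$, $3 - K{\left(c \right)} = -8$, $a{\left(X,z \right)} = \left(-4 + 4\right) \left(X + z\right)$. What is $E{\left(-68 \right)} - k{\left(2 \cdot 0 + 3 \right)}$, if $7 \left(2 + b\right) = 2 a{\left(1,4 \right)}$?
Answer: $-13$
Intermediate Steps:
$a{\left(X,z \right)} = 0$ ($a{\left(X,z \right)} = 0 \left(X + z\right) = 0$)
$K{\left(c \right)} = 11$ ($K{\left(c \right)} = 3 - -8 = 3 + 8 = 11$)
$b = -2$ ($b = -2 + \frac{2 \cdot 0}{7} = -2 + \frac{1}{7} \cdot 0 = -2 + 0 = -2$)
$k{\left(f \right)} = 11$
$E{\left(U \right)} = -2$
$E{\left(-68 \right)} - k{\left(2 \cdot 0 + 3 \right)} = -2 - 11 = -13$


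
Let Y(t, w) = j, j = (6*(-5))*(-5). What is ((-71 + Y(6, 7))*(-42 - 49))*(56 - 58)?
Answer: 14378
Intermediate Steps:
j = 150 (j = -30*(-5) = 150)
Y(t, w) = 150
((-71 + Y(6, 7))*(-42 - 49))*(56 - 58) = ((-71 + 150)*(-42 - 49))*(56 - 58) = (79*(-91))*(-2) = -7189*(-2) = 14378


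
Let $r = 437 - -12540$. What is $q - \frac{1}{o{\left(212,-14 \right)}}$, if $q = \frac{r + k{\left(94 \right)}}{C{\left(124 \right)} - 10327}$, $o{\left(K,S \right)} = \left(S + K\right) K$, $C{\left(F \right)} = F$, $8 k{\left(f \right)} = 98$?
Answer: $- \frac{181748987}{142760376} \approx -1.2731$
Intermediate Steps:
$k{\left(f \right)} = \frac{49}{4}$ ($k{\left(f \right)} = \frac{1}{8} \cdot 98 = \frac{49}{4}$)
$r = 12977$ ($r = 437 + 12540 = 12977$)
$o{\left(K,S \right)} = K \left(K + S\right)$ ($o{\left(K,S \right)} = \left(K + S\right) K = K \left(K + S\right)$)
$q = - \frac{17319}{13604}$ ($q = \frac{12977 + \frac{49}{4}}{124 - 10327} = \frac{51957}{4 \left(-10203\right)} = \frac{51957}{4} \left(- \frac{1}{10203}\right) = - \frac{17319}{13604} \approx -1.2731$)
$q - \frac{1}{o{\left(212,-14 \right)}} = - \frac{17319}{13604} - \frac{1}{212 \left(212 - 14\right)} = - \frac{17319}{13604} - \frac{1}{212 \cdot 198} = - \frac{17319}{13604} - \frac{1}{41976} = - \frac{181748987}{142760376}$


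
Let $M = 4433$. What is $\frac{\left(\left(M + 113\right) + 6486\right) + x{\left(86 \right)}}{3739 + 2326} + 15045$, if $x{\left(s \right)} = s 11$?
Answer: $\frac{91259903}{6065} \approx 15047.0$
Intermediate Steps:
$x{\left(s \right)} = 11 s$
$\frac{\left(\left(M + 113\right) + 6486\right) + x{\left(86 \right)}}{3739 + 2326} + 15045 = \frac{\left(\left(4433 + 113\right) + 6486\right) + 11 \cdot 86}{3739 + 2326} + 15045 = \frac{\left(4546 + 6486\right) + 946}{6065} + 15045 = \left(11032 + 946\right) \frac{1}{6065} + 15045 = 11978 \cdot \frac{1}{6065} + 15045 = \frac{11978}{6065} + 15045 = \frac{91259903}{6065}$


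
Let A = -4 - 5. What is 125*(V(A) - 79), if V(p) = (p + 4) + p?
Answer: -11625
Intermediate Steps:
A = -9
V(p) = 4 + 2*p (V(p) = (4 + p) + p = 4 + 2*p)
125*(V(A) - 79) = 125*((4 + 2*(-9)) - 79) = 125*((4 - 18) - 79) = 125*(-14 - 79) = 125*(-93) = -11625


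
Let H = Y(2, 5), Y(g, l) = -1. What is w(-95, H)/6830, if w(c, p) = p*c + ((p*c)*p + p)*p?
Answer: 191/6830 ≈ 0.027965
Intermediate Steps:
H = -1
w(c, p) = c*p + p*(p + c*p**2) (w(c, p) = c*p + ((c*p)*p + p)*p = c*p + (c*p**2 + p)*p = c*p + (p + c*p**2)*p = c*p + p*(p + c*p**2))
w(-95, H)/6830 = -(-95 - 1 - 95*(-1)**2)/6830 = -(-95 - 1 - 95*1)*(1/6830) = -(-95 - 1 - 95)*(1/6830) = -1*(-191)*(1/6830) = 191*(1/6830) = 191/6830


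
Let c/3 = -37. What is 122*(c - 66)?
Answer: -21594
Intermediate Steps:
c = -111 (c = 3*(-37) = -111)
122*(c - 66) = 122*(-111 - 66) = 122*(-177) = -21594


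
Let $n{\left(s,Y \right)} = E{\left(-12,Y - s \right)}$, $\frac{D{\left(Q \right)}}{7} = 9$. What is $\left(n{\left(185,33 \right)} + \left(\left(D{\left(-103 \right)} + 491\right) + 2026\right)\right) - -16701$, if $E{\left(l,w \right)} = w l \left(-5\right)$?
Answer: $10161$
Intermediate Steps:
$D{\left(Q \right)} = 63$ ($D{\left(Q \right)} = 7 \cdot 9 = 63$)
$E{\left(l,w \right)} = - 5 l w$ ($E{\left(l,w \right)} = l w \left(-5\right) = - 5 l w$)
$n{\left(s,Y \right)} = - 60 s + 60 Y$ ($n{\left(s,Y \right)} = \left(-5\right) \left(-12\right) \left(Y - s\right) = - 60 s + 60 Y$)
$\left(n{\left(185,33 \right)} + \left(\left(D{\left(-103 \right)} + 491\right) + 2026\right)\right) - -16701 = \left(\left(\left(-60\right) 185 + 60 \cdot 33\right) + \left(\left(63 + 491\right) + 2026\right)\right) - -16701 = \left(\left(-11100 + 1980\right) + \left(554 + 2026\right)\right) + 16701 = \left(-9120 + 2580\right) + 16701 = -6540 + 16701 = 10161$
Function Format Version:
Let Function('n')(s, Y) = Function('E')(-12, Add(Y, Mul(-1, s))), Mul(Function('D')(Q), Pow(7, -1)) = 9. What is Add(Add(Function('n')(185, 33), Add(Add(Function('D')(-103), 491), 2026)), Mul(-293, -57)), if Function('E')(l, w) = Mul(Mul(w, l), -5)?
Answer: 10161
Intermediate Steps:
Function('D')(Q) = 63 (Function('D')(Q) = Mul(7, 9) = 63)
Function('E')(l, w) = Mul(-5, l, w) (Function('E')(l, w) = Mul(Mul(l, w), -5) = Mul(-5, l, w))
Function('n')(s, Y) = Add(Mul(-60, s), Mul(60, Y)) (Function('n')(s, Y) = Mul(-5, -12, Add(Y, Mul(-1, s))) = Add(Mul(-60, s), Mul(60, Y)))
Add(Add(Function('n')(185, 33), Add(Add(Function('D')(-103), 491), 2026)), Mul(-293, -57)) = Add(Add(Add(Mul(-60, 185), Mul(60, 33)), Add(Add(63, 491), 2026)), Mul(-293, -57)) = Add(Add(Add(-11100, 1980), Add(554, 2026)), 16701) = Add(Add(-9120, 2580), 16701) = Add(-6540, 16701) = 10161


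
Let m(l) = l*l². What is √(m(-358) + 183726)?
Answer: I*√45698986 ≈ 6760.1*I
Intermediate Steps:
m(l) = l³
√(m(-358) + 183726) = √((-358)³ + 183726) = √(-45882712 + 183726) = √(-45698986) = I*√45698986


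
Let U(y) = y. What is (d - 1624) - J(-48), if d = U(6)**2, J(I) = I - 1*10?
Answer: -1530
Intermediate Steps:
J(I) = -10 + I (J(I) = I - 10 = -10 + I)
d = 36 (d = 6**2 = 36)
(d - 1624) - J(-48) = (36 - 1624) - (-10 - 48) = -1588 - 1*(-58) = -1588 + 58 = -1530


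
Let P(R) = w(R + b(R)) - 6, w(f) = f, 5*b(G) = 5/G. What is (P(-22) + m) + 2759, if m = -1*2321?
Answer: 9019/22 ≈ 409.95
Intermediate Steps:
b(G) = 1/G (b(G) = (5/G)/5 = 1/G)
P(R) = -6 + R + 1/R (P(R) = (R + 1/R) - 6 = -6 + R + 1/R)
m = -2321
(P(-22) + m) + 2759 = ((-6 - 22 + 1/(-22)) - 2321) + 2759 = ((-6 - 22 - 1/22) - 2321) + 2759 = (-617/22 - 2321) + 2759 = -51679/22 + 2759 = 9019/22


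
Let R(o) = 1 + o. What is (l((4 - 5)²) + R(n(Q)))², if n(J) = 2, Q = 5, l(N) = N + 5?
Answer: 81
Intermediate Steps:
l(N) = 5 + N
(l((4 - 5)²) + R(n(Q)))² = ((5 + (4 - 5)²) + (1 + 2))² = ((5 + (-1)²) + 3)² = ((5 + 1) + 3)² = (6 + 3)² = 9² = 81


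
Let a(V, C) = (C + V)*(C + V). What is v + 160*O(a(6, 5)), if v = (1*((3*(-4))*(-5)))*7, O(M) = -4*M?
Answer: -77020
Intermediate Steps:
a(V, C) = (C + V)²
v = 420 (v = (1*(-12*(-5)))*7 = (1*60)*7 = 60*7 = 420)
v + 160*O(a(6, 5)) = 420 + 160*(-4*(5 + 6)²) = 420 + 160*(-4*11²) = 420 + 160*(-4*121) = 420 + 160*(-484) = 420 - 77440 = -77020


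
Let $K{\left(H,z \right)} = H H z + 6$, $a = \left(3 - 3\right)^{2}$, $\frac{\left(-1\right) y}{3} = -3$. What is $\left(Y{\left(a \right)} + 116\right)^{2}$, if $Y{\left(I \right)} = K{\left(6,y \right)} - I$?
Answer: $198916$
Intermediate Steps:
$y = 9$ ($y = \left(-3\right) \left(-3\right) = 9$)
$a = 0$ ($a = 0^{2} = 0$)
$K{\left(H,z \right)} = 6 + z H^{2}$ ($K{\left(H,z \right)} = H^{2} z + 6 = z H^{2} + 6 = 6 + z H^{2}$)
$Y{\left(I \right)} = 330 - I$ ($Y{\left(I \right)} = \left(6 + 9 \cdot 6^{2}\right) - I = \left(6 + 9 \cdot 36\right) - I = \left(6 + 324\right) - I = 330 - I$)
$\left(Y{\left(a \right)} + 116\right)^{2} = \left(\left(330 - 0\right) + 116\right)^{2} = \left(\left(330 + 0\right) + 116\right)^{2} = \left(330 + 116\right)^{2} = 446^{2} = 198916$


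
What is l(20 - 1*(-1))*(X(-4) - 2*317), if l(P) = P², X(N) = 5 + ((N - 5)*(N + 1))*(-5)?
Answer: -336924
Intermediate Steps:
X(N) = 5 - 5*(1 + N)*(-5 + N) (X(N) = 5 + ((-5 + N)*(1 + N))*(-5) = 5 + ((1 + N)*(-5 + N))*(-5) = 5 - 5*(1 + N)*(-5 + N))
l(20 - 1*(-1))*(X(-4) - 2*317) = (20 - 1*(-1))²*((30 - 5*(-4)² + 20*(-4)) - 2*317) = (20 + 1)²*((30 - 5*16 - 80) - 634) = 21²*((30 - 80 - 80) - 634) = 441*(-130 - 634) = 441*(-764) = -336924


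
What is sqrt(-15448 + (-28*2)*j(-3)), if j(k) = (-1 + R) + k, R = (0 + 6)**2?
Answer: 2*I*sqrt(4310) ≈ 131.3*I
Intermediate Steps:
R = 36 (R = 6**2 = 36)
j(k) = 35 + k (j(k) = (-1 + 36) + k = 35 + k)
sqrt(-15448 + (-28*2)*j(-3)) = sqrt(-15448 + (-28*2)*(35 - 3)) = sqrt(-15448 - 56*32) = sqrt(-15448 - 1792) = sqrt(-17240) = 2*I*sqrt(4310)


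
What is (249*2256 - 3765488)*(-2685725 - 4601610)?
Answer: 23346755782240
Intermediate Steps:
(249*2256 - 3765488)*(-2685725 - 4601610) = (561744 - 3765488)*(-7287335) = -3203744*(-7287335) = 23346755782240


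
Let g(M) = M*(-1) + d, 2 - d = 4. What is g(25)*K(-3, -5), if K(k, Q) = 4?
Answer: -108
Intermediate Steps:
d = -2 (d = 2 - 1*4 = 2 - 4 = -2)
g(M) = -2 - M (g(M) = M*(-1) - 2 = -M - 2 = -2 - M)
g(25)*K(-3, -5) = (-2 - 1*25)*4 = (-2 - 25)*4 = -27*4 = -108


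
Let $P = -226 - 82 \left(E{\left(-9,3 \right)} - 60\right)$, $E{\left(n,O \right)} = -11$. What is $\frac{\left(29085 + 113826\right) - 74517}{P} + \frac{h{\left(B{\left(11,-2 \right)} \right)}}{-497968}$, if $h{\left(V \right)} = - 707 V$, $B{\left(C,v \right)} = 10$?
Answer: $\frac{4262198389}{348328616} \approx 12.236$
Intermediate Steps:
$P = 5596$ ($P = -226 - 82 \left(-11 - 60\right) = -226 - -5822 = -226 + 5822 = 5596$)
$\frac{\left(29085 + 113826\right) - 74517}{P} + \frac{h{\left(B{\left(11,-2 \right)} \right)}}{-497968} = \frac{\left(29085 + 113826\right) - 74517}{5596} + \frac{\left(-707\right) 10}{-497968} = \left(142911 - 74517\right) \frac{1}{5596} - - \frac{3535}{248984} = 68394 \cdot \frac{1}{5596} + \frac{3535}{248984} = \frac{34197}{2798} + \frac{3535}{248984} = \frac{4262198389}{348328616}$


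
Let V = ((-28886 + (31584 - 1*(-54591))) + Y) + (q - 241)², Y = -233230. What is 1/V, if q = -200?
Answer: 1/18540 ≈ 5.3937e-5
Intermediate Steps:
V = 18540 (V = ((-28886 + (31584 - 1*(-54591))) - 233230) + (-200 - 241)² = ((-28886 + (31584 + 54591)) - 233230) + (-441)² = ((-28886 + 86175) - 233230) + 194481 = (57289 - 233230) + 194481 = -175941 + 194481 = 18540)
1/V = 1/18540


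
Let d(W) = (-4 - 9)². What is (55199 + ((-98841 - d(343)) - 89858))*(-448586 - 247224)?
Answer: 93008226890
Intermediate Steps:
d(W) = 169 (d(W) = (-13)² = 169)
(55199 + ((-98841 - d(343)) - 89858))*(-448586 - 247224) = (55199 + ((-98841 - 1*169) - 89858))*(-448586 - 247224) = (55199 + ((-98841 - 169) - 89858))*(-695810) = (55199 + (-99010 - 89858))*(-695810) = (55199 - 188868)*(-695810) = -133669*(-695810) = 93008226890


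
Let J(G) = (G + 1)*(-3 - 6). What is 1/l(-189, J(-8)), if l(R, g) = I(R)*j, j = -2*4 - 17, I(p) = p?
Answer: 1/4725 ≈ 0.00021164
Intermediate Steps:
J(G) = -9 - 9*G (J(G) = (1 + G)*(-9) = -9 - 9*G)
j = -25 (j = -8 - 17 = -25)
l(R, g) = -25*R (l(R, g) = R*(-25) = -25*R)
1/l(-189, J(-8)) = 1/(-25*(-189)) = 1/4725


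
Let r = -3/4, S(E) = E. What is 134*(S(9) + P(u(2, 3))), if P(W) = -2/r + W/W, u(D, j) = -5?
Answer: 5092/3 ≈ 1697.3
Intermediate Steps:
r = -3/4 ≈ -0.75000
P(W) = 11/3 (P(W) = -2/(-3/4) + W/W = -2*(-4/3) + 1 = 8/3 + 1 = 11/3)
134*(S(9) + P(u(2, 3))) = 134*(9 + 11/3) = 134*(38/3) = 5092/3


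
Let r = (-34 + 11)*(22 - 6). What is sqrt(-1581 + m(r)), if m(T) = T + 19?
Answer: I*sqrt(1930) ≈ 43.932*I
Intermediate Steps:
r = -368 (r = -23*16 = -368)
m(T) = 19 + T
sqrt(-1581 + m(r)) = sqrt(-1581 + (19 - 368)) = sqrt(-1581 - 349) = sqrt(-1930) = I*sqrt(1930)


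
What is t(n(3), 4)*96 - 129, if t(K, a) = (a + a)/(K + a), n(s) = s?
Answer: -135/7 ≈ -19.286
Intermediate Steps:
t(K, a) = 2*a/(K + a) (t(K, a) = (2*a)/(K + a) = 2*a/(K + a))
t(n(3), 4)*96 - 129 = (2*4/(3 + 4))*96 - 129 = (2*4/7)*96 - 129 = (2*4*(⅐))*96 - 129 = (8/7)*96 - 129 = 768/7 - 129 = -135/7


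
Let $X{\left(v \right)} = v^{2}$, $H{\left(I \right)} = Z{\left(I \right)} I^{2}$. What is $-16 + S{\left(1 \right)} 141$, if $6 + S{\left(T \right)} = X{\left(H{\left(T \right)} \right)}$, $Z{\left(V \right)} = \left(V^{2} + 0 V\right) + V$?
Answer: $-298$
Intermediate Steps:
$Z{\left(V \right)} = V + V^{2}$ ($Z{\left(V \right)} = \left(V^{2} + 0\right) + V = V^{2} + V = V + V^{2}$)
$H{\left(I \right)} = I^{3} \left(1 + I\right)$ ($H{\left(I \right)} = I \left(1 + I\right) I^{2} = I^{3} \left(1 + I\right)$)
$S{\left(T \right)} = -6 + T^{6} \left(1 + T\right)^{2}$ ($S{\left(T \right)} = -6 + \left(T^{3} \left(1 + T\right)\right)^{2} = -6 + T^{6} \left(1 + T\right)^{2}$)
$-16 + S{\left(1 \right)} 141 = -16 + \left(-6 + 1^{6} \left(1 + 1\right)^{2}\right) 141 = -16 + \left(-6 + 1 \cdot 2^{2}\right) 141 = -16 + \left(-6 + 1 \cdot 4\right) 141 = -16 + \left(-6 + 4\right) 141 = -16 - 282 = -298$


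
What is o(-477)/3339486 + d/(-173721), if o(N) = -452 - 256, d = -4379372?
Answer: 812484916018/32229935967 ≈ 25.209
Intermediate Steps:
o(N) = -708
o(-477)/3339486 + d/(-173721) = -708/3339486 - 4379372/(-173721) = -708*1/3339486 - 4379372*(-1/173721) = -118/556581 + 4379372/173721 = 812484916018/32229935967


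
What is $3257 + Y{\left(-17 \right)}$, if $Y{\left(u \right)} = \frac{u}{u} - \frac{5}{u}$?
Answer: $\frac{55391}{17} \approx 3258.3$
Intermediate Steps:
$Y{\left(u \right)} = 1 - \frac{5}{u}$
$3257 + Y{\left(-17 \right)} = 3257 + \frac{-5 - 17}{-17} = 3257 - - \frac{22}{17} = 3257 + \frac{22}{17} = \frac{55391}{17}$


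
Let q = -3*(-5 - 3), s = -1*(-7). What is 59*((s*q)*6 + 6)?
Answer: 59826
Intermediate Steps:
s = 7
q = 24 (q = -3*(-8) = 24)
59*((s*q)*6 + 6) = 59*((7*24)*6 + 6) = 59*(168*6 + 6) = 59*(1008 + 6) = 59*1014 = 59826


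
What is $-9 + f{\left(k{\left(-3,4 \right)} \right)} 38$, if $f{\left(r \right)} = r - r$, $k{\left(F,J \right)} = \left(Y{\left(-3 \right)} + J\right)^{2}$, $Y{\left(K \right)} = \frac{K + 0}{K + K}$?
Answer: $-9$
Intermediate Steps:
$Y{\left(K \right)} = \frac{1}{2}$ ($Y{\left(K \right)} = \frac{K}{2 K} = K \frac{1}{2 K} = \frac{1}{2}$)
$k{\left(F,J \right)} = \left(\frac{1}{2} + J\right)^{2}$
$f{\left(r \right)} = 0$
$-9 + f{\left(k{\left(-3,4 \right)} \right)} 38 = -9 + 0 \cdot 38 = -9 + 0 = -9$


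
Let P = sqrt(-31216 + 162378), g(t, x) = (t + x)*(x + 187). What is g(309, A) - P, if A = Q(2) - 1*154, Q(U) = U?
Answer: 5495 - sqrt(131162) ≈ 5132.8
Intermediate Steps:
A = -152 (A = 2 - 1*154 = 2 - 154 = -152)
g(t, x) = (187 + x)*(t + x) (g(t, x) = (t + x)*(187 + x) = (187 + x)*(t + x))
P = sqrt(131162) ≈ 362.16
g(309, A) - P = ((-152)**2 + 187*309 + 187*(-152) + 309*(-152)) - sqrt(131162) = (23104 + 57783 - 28424 - 46968) - sqrt(131162) = 5495 - sqrt(131162)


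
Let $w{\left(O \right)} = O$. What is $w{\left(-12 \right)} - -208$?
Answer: $196$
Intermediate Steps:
$w{\left(-12 \right)} - -208 = -12 - -208 = -12 + 208 = 196$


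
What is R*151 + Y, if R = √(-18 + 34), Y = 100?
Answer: 704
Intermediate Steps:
R = 4 (R = √16 = 4)
R*151 + Y = 4*151 + 100 = 604 + 100 = 704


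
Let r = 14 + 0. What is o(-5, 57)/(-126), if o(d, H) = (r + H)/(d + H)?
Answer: -71/6552 ≈ -0.010836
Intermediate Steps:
r = 14
o(d, H) = (14 + H)/(H + d) (o(d, H) = (14 + H)/(d + H) = (14 + H)/(H + d))
o(-5, 57)/(-126) = ((14 + 57)/(57 - 5))/(-126) = (71/52)*(-1/126) = -71/6552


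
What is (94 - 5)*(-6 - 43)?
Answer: -4361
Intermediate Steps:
(94 - 5)*(-6 - 43) = 89*(-49) = -4361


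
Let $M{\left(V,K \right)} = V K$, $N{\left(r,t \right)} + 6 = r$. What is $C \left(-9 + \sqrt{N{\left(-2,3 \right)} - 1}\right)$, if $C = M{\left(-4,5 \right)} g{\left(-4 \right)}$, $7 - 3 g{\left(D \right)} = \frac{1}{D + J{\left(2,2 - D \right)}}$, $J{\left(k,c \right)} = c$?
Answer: $390 - 130 i \approx 390.0 - 130.0 i$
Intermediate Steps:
$N{\left(r,t \right)} = -6 + r$
$M{\left(V,K \right)} = K V$
$g{\left(D \right)} = \frac{13}{6}$ ($g{\left(D \right)} = \frac{7}{3} - \frac{1}{3 \left(D - \left(-2 + D\right)\right)} = \frac{7}{3} - \frac{1}{3 \cdot 2} = \frac{7}{3} - \frac{1}{6} = \frac{13}{6}$)
$C = - \frac{130}{3}$ ($C = 5 \left(-4\right) \frac{13}{6} = \left(-20\right) \frac{13}{6} = - \frac{130}{3} \approx -43.333$)
$C \left(-9 + \sqrt{N{\left(-2,3 \right)} - 1}\right) = - \frac{130 \left(-9 + \sqrt{\left(-6 - 2\right) - 1}\right)}{3} = - \frac{130 \left(-9 + \sqrt{-8 - 1}\right)}{3} = - \frac{130 \left(-9 + \sqrt{-9}\right)}{3} = - \frac{130 \left(-9 + 3 i\right)}{3} = 390 - 130 i$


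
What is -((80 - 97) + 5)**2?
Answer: -144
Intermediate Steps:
-((80 - 97) + 5)**2 = -(-17 + 5)**2 = -1*(-12)**2 = -1*144 = -144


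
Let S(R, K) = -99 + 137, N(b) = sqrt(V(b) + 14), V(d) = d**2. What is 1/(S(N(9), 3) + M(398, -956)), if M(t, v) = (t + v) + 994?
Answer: 1/474 ≈ 0.0021097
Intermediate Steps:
N(b) = sqrt(14 + b**2) (N(b) = sqrt(b**2 + 14) = sqrt(14 + b**2))
M(t, v) = 994 + t + v
S(R, K) = 38
1/(S(N(9), 3) + M(398, -956)) = 1/(38 + (994 + 398 - 956)) = 1/(38 + 436) = 1/474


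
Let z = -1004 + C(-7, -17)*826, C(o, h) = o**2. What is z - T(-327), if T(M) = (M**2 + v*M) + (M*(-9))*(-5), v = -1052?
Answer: -396748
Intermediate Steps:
T(M) = M**2 - 1007*M (T(M) = (M**2 - 1052*M) + (M*(-9))*(-5) = (M**2 - 1052*M) - 9*M*(-5) = (M**2 - 1052*M) + 45*M = M**2 - 1007*M)
z = 39470 (z = -1004 + (-7)**2*826 = -1004 + 49*826 = -1004 + 40474 = 39470)
z - T(-327) = 39470 - (-327)*(-1007 - 327) = 39470 - (-327)*(-1334) = 39470 - 1*436218 = 39470 - 436218 = -396748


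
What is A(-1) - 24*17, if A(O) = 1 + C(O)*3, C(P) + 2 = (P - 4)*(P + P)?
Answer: -383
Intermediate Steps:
C(P) = -2 + 2*P*(-4 + P) (C(P) = -2 + (P - 4)*(P + P) = -2 + (-4 + P)*(2*P) = -2 + 2*P*(-4 + P))
A(O) = -5 - 24*O + 6*O² (A(O) = 1 + (-2 - 8*O + 2*O²)*3 = 1 + (-6 - 24*O + 6*O²) = -5 - 24*O + 6*O²)
A(-1) - 24*17 = (-5 - 24*(-1) + 6*(-1)²) - 24*17 = (-5 + 24 + 6*1) - 408 = (-5 + 24 + 6) - 408 = 25 - 408 = -383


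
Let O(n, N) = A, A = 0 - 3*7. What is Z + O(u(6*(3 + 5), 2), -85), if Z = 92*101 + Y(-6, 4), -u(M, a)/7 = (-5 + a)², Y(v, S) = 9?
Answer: 9280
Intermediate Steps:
A = -21 (A = 0 - 21 = -21)
u(M, a) = -7*(-5 + a)²
O(n, N) = -21
Z = 9301 (Z = 92*101 + 9 = 9292 + 9 = 9301)
Z + O(u(6*(3 + 5), 2), -85) = 9301 - 21 = 9280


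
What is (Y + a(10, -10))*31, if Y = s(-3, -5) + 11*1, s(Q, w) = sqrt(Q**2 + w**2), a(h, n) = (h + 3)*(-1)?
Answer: -62 + 31*sqrt(34) ≈ 118.76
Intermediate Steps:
a(h, n) = -3 - h (a(h, n) = (3 + h)*(-1) = -3 - h)
Y = 11 + sqrt(34) (Y = sqrt((-3)**2 + (-5)**2) + 11*1 = sqrt(9 + 25) + 11 = sqrt(34) + 11 = 11 + sqrt(34) ≈ 16.831)
(Y + a(10, -10))*31 = ((11 + sqrt(34)) + (-3 - 1*10))*31 = ((11 + sqrt(34)) + (-3 - 10))*31 = ((11 + sqrt(34)) - 13)*31 = (-2 + sqrt(34))*31 = -62 + 31*sqrt(34)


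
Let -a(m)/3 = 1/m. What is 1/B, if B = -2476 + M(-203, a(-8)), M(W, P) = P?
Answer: -8/19805 ≈ -0.00040394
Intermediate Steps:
a(m) = -3/m
B = -19805/8 (B = -2476 - 3/(-8) = -2476 - 3*(-⅛) = -2476 + 3/8 = -19805/8 ≈ -2475.6)
1/B = 1/(-19805/8) = -8/19805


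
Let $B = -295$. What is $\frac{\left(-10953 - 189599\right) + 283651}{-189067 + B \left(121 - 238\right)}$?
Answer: $- \frac{83099}{154552} \approx -0.53768$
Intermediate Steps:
$\frac{\left(-10953 - 189599\right) + 283651}{-189067 + B \left(121 - 238\right)} = \frac{\left(-10953 - 189599\right) + 283651}{-189067 - 295 \left(121 - 238\right)} = \frac{\left(-10953 - 189599\right) + 283651}{-189067 - -34515} = \frac{-200552 + 283651}{-189067 + 34515} = \frac{83099}{-154552} = 83099 \left(- \frac{1}{154552}\right) = - \frac{83099}{154552}$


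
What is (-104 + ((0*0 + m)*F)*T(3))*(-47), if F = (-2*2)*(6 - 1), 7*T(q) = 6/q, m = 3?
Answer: 39856/7 ≈ 5693.7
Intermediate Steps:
T(q) = 6/(7*q) (T(q) = (6/q)/7 = 6/(7*q))
F = -20 (F = -4*5 = -20)
(-104 + ((0*0 + m)*F)*T(3))*(-47) = (-104 + ((0*0 + 3)*(-20))*((6/7)/3))*(-47) = (-104 + ((0 + 3)*(-20))*((6/7)*(1/3)))*(-47) = (-104 + (3*(-20))*(2/7))*(-47) = (-104 - 60*2/7)*(-47) = (-104 - 120/7)*(-47) = -848/7*(-47) = 39856/7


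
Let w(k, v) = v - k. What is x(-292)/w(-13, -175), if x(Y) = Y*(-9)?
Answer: -146/9 ≈ -16.222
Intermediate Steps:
x(Y) = -9*Y
x(-292)/w(-13, -175) = (-9*(-292))/(-175 - 1*(-13)) = 2628/(-175 + 13) = 2628/(-162) = 2628*(-1/162) = -146/9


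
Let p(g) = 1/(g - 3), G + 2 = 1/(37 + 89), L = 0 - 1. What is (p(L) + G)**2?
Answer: 319225/63504 ≈ 5.0268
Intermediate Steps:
L = -1
G = -251/126 (G = -2 + 1/(37 + 89) = -2 + 1/126 = -251/126 ≈ -1.9921)
p(g) = 1/(-3 + g)
(p(L) + G)**2 = (1/(-3 - 1) - 251/126)**2 = (1/(-4) - 251/126)**2 = (-1/4 - 251/126)**2 = (-565/252)**2 = 319225/63504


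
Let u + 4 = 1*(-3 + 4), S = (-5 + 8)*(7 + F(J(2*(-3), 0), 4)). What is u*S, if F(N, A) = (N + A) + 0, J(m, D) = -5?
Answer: -54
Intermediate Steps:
F(N, A) = A + N (F(N, A) = (A + N) + 0 = A + N)
S = 18 (S = (-5 + 8)*(7 + (4 - 5)) = 3*(7 - 1) = 3*6 = 18)
u = -3 (u = -4 + 1*(-3 + 4) = -4 + 1*1 = -4 + 1 = -3)
u*S = -3*18 = -54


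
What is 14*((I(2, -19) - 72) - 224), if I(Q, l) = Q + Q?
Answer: -4088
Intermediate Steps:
I(Q, l) = 2*Q
14*((I(2, -19) - 72) - 224) = 14*((2*2 - 72) - 224) = 14*((4 - 72) - 224) = 14*(-68 - 224) = 14*(-292) = -4088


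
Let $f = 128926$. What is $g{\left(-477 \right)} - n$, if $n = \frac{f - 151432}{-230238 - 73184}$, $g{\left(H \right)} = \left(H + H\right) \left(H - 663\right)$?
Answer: $\frac{164994803907}{151711} \approx 1.0876 \cdot 10^{6}$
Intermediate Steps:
$g{\left(H \right)} = 2 H \left(-663 + H\right)$
$n = \frac{11253}{151711}$ ($n = \frac{128926 - 151432}{-230238 - 73184} = - \frac{22506}{-303422} = \left(-22506\right) \left(- \frac{1}{303422}\right) = \frac{11253}{151711} \approx 0.074174$)
$g{\left(-477 \right)} - n = 2 \left(-477\right) \left(-663 - 477\right) - \frac{11253}{151711} = 2 \left(-477\right) \left(-1140\right) - \frac{11253}{151711} = 1087560 - \frac{11253}{151711} = \frac{164994803907}{151711}$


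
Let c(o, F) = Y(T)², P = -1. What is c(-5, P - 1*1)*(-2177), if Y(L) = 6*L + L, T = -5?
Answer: -2666825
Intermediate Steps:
Y(L) = 7*L
c(o, F) = 1225 (c(o, F) = (7*(-5))² = (-35)² = 1225)
c(-5, P - 1*1)*(-2177) = 1225*(-2177) = -2666825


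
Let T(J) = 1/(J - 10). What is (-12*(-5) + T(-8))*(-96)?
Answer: -17264/3 ≈ -5754.7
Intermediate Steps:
T(J) = 1/(-10 + J)
(-12*(-5) + T(-8))*(-96) = (-12*(-5) + 1/(-10 - 8))*(-96) = (60 + 1/(-18))*(-96) = (60 - 1/18)*(-96) = (1079/18)*(-96) = -17264/3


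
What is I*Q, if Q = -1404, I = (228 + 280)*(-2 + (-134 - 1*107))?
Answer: 173315376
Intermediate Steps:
I = -123444 (I = 508*(-2 + (-134 - 107)) = 508*(-2 - 241) = 508*(-243) = -123444)
I*Q = -123444*(-1404) = 173315376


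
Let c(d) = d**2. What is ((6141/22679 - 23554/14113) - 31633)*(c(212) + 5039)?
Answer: -506086949634774792/320068727 ≈ -1.5812e+9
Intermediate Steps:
((6141/22679 - 23554/14113) - 31633)*(c(212) + 5039) = ((6141/22679 - 23554/14113) - 31633)*(212**2 + 5039) = ((6141*(1/22679) - 23554*1/14113) - 31633)*(44944 + 5039) = ((6141/22679 - 23554/14113) - 31633)*49983 = (-447513233/320068727 - 31633)*49983 = -10125181554424/320068727*49983 = -506086949634774792/320068727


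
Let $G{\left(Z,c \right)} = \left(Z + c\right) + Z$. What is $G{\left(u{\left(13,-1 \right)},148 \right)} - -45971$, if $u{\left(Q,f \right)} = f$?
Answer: $46117$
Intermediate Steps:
$G{\left(Z,c \right)} = c + 2 Z$
$G{\left(u{\left(13,-1 \right)},148 \right)} - -45971 = \left(148 + 2 \left(-1\right)\right) - -45971 = \left(148 - 2\right) + 45971 = 146 + 45971 = 46117$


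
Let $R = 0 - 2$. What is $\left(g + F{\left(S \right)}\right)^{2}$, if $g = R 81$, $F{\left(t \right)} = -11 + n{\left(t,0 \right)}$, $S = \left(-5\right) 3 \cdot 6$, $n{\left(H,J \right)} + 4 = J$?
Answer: $31329$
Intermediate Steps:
$n{\left(H,J \right)} = -4 + J$
$S = -90$ ($S = \left(-15\right) 6 = -90$)
$F{\left(t \right)} = -15$ ($F{\left(t \right)} = -11 + \left(-4 + 0\right) = -11 - 4 = -15$)
$R = -2$ ($R = 0 - 2 = -2$)
$g = -162$ ($g = \left(-2\right) 81 = -162$)
$\left(g + F{\left(S \right)}\right)^{2} = \left(-162 - 15\right)^{2} = \left(-177\right)^{2} = 31329$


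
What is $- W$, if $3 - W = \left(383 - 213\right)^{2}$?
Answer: $28897$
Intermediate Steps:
$W = -28897$ ($W = 3 - \left(383 - 213\right)^{2} = 3 - 170^{2} = 3 - 28900 = -28897$)
$- W = \left(-1\right) \left(-28897\right) = 28897$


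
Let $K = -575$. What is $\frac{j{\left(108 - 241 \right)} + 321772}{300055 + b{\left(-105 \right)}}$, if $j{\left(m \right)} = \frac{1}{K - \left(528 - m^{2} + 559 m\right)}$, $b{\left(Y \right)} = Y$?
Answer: $\frac{29259693277}{27275353350} \approx 1.0728$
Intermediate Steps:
$j{\left(m \right)} = \frac{1}{-1103 + m^{2} - 559 m}$ ($j{\left(m \right)} = \frac{1}{-575 - \left(528 - m^{2} + 559 m\right)} = \frac{1}{-1103 + m^{2} - 559 m}$)
$\frac{j{\left(108 - 241 \right)} + 321772}{300055 + b{\left(-105 \right)}} = \frac{\frac{1}{-1103 + \left(108 - 241\right)^{2} - 559 \left(108 - 241\right)} + 321772}{300055 - 105} = \frac{\frac{1}{-1103 + \left(108 - 241\right)^{2} - 559 \left(108 - 241\right)} + 321772}{299950} = \left(\frac{1}{-1103 + \left(-133\right)^{2} - -74347} + 321772\right) \frac{1}{299950} = \left(\frac{1}{-1103 + 17689 + 74347} + 321772\right) \frac{1}{299950} = \left(\frac{1}{90933} + 321772\right) \frac{1}{299950} = \frac{29259693277}{90933} \cdot \frac{1}{299950} = \frac{29259693277}{27275353350}$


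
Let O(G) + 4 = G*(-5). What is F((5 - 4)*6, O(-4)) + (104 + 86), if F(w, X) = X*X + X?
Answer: 462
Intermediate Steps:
O(G) = -4 - 5*G (O(G) = -4 + G*(-5) = -4 - 5*G)
F(w, X) = X + X**2 (F(w, X) = X**2 + X = X + X**2)
F((5 - 4)*6, O(-4)) + (104 + 86) = (-4 - 5*(-4))*(1 + (-4 - 5*(-4))) + (104 + 86) = (-4 + 20)*(1 + (-4 + 20)) + 190 = 16*(1 + 16) + 190 = 16*17 + 190 = 272 + 190 = 462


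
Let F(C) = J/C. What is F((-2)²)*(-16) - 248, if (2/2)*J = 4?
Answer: -264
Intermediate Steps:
J = 4
F(C) = 4/C
F((-2)²)*(-16) - 248 = (4/((-2)²))*(-16) - 248 = (4/4)*(-16) - 248 = (4*(¼))*(-16) - 248 = 1*(-16) - 248 = -16 - 248 = -264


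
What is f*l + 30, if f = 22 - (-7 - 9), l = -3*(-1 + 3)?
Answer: -198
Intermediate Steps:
l = -6 (l = -3*2 = -6)
f = 38 (f = 22 - 1*(-16) = 22 + 16 = 38)
f*l + 30 = 38*(-6) + 30 = -228 + 30 = -198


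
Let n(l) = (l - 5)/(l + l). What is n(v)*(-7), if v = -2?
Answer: -49/4 ≈ -12.250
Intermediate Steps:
n(l) = (-5 + l)/(2*l) (n(l) = (-5 + l)/((2*l)) = (-5 + l)*(1/(2*l)) = (-5 + l)/(2*l))
n(v)*(-7) = ((½)*(-5 - 2)/(-2))*(-7) = ((½)*(-½)*(-7))*(-7) = (7/4)*(-7) = -49/4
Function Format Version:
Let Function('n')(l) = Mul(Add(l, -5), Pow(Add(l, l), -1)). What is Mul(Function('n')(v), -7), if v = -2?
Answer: Rational(-49, 4) ≈ -12.250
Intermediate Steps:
Function('n')(l) = Mul(Rational(1, 2), Pow(l, -1), Add(-5, l)) (Function('n')(l) = Mul(Add(-5, l), Pow(Mul(2, l), -1)) = Mul(Add(-5, l), Mul(Rational(1, 2), Pow(l, -1))) = Mul(Rational(1, 2), Pow(l, -1), Add(-5, l)))
Mul(Function('n')(v), -7) = Mul(Mul(Rational(1, 2), Pow(-2, -1), Add(-5, -2)), -7) = Mul(Mul(Rational(1, 2), Rational(-1, 2), -7), -7) = Mul(Rational(7, 4), -7) = Rational(-49, 4)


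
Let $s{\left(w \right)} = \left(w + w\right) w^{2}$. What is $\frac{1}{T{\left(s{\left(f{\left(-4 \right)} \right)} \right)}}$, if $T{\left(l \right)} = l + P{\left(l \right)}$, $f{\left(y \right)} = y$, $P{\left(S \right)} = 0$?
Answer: $- \frac{1}{128} \approx -0.0078125$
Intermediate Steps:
$s{\left(w \right)} = 2 w^{3}$ ($s{\left(w \right)} = 2 w w^{2} = 2 w^{3}$)
$T{\left(l \right)} = l$ ($T{\left(l \right)} = l + 0 = l$)
$\frac{1}{T{\left(s{\left(f{\left(-4 \right)} \right)} \right)}} = \frac{1}{2 \left(-4\right)^{3}} = \frac{1}{2 \left(-64\right)} = \frac{1}{-128} = - \frac{1}{128}$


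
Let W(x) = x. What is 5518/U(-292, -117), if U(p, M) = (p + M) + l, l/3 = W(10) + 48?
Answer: -5518/235 ≈ -23.481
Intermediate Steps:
l = 174 (l = 3*(10 + 48) = 3*58 = 174)
U(p, M) = 174 + M + p (U(p, M) = (p + M) + 174 = (M + p) + 174 = 174 + M + p)
5518/U(-292, -117) = 5518/(174 - 117 - 292) = 5518/(-235) = 5518*(-1/235) = -5518/235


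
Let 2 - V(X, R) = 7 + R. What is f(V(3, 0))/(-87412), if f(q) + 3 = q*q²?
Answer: 32/21853 ≈ 0.0014643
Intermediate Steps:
V(X, R) = -5 - R (V(X, R) = 2 - (7 + R) = 2 + (-7 - R) = -5 - R)
f(q) = -3 + q³ (f(q) = -3 + q*q² = -3 + q³)
f(V(3, 0))/(-87412) = (-3 + (-5 - 1*0)³)/(-87412) = (-3 + (-5 + 0)³)*(-1/87412) = (-3 + (-5)³)*(-1/87412) = (-3 - 125)*(-1/87412) = -128*(-1/87412) = 32/21853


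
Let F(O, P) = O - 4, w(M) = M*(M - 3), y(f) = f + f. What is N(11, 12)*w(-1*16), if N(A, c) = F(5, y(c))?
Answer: 304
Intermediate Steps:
y(f) = 2*f
w(M) = M*(-3 + M)
F(O, P) = -4 + O
N(A, c) = 1 (N(A, c) = -4 + 5 = 1)
N(11, 12)*w(-1*16) = 1*((-1*16)*(-3 - 1*16)) = 1*(-16*(-3 - 16)) = 1*(-16*(-19)) = 1*304 = 304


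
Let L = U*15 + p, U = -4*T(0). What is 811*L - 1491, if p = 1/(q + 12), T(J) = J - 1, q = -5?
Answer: 330994/7 ≈ 47285.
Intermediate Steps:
T(J) = -1 + J
U = 4 (U = -4*(-1 + 0) = -4*(-1) = 4)
p = ⅐ (p = 1/(-5 + 12) = 1/7 = ⅐ ≈ 0.14286)
L = 421/7 (L = 4*15 + ⅐ = 60 + ⅐ = 421/7 ≈ 60.143)
811*L - 1491 = 811*(421/7) - 1491 = 341431/7 - 1491 = 330994/7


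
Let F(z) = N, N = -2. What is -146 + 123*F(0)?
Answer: -392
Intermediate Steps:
F(z) = -2
-146 + 123*F(0) = -146 + 123*(-2) = -146 - 246 = -392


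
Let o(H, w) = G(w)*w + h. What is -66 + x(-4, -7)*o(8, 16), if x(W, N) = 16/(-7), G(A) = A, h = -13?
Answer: -4350/7 ≈ -621.43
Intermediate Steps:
o(H, w) = -13 + w**2 (o(H, w) = w*w - 13 = w**2 - 13 = -13 + w**2)
x(W, N) = -16/7 (x(W, N) = 16*(-1/7) = -16/7)
-66 + x(-4, -7)*o(8, 16) = -66 - 16*(-13 + 16**2)/7 = -66 - 16*(-13 + 256)/7 = -66 - 16/7*243 = -66 - 3888/7 = -4350/7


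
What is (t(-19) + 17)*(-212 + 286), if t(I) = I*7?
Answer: -8584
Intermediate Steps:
t(I) = 7*I
(t(-19) + 17)*(-212 + 286) = (7*(-19) + 17)*(-212 + 286) = (-133 + 17)*74 = -116*74 = -8584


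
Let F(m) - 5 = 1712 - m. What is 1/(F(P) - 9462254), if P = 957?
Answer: -1/9461494 ≈ -1.0569e-7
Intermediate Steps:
F(m) = 1717 - m (F(m) = 5 + (1712 - m) = 1717 - m)
1/(F(P) - 9462254) = 1/((1717 - 1*957) - 9462254) = 1/((1717 - 957) - 9462254) = 1/(760 - 9462254) = 1/(-9461494) = -1/9461494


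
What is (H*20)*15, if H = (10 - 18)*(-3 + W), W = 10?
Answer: -16800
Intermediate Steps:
H = -56 (H = (10 - 18)*(-3 + 10) = -8*7 = -56)
(H*20)*15 = -56*20*15 = -1120*15 = -16800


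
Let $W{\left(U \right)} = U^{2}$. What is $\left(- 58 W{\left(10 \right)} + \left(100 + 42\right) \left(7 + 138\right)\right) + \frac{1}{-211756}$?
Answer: $\frac{3131871239}{211756} \approx 14790.0$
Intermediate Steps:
$\left(- 58 W{\left(10 \right)} + \left(100 + 42\right) \left(7 + 138\right)\right) + \frac{1}{-211756} = \left(- 58 \cdot 10^{2} + \left(100 + 42\right) \left(7 + 138\right)\right) + \frac{1}{-211756} = \left(\left(-58\right) 100 + 142 \cdot 145\right) - \frac{1}{211756} = \left(-5800 + 20590\right) - \frac{1}{211756} = 14790 - \frac{1}{211756} = \frac{3131871239}{211756}$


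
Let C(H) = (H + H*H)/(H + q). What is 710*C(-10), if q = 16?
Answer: 10650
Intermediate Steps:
C(H) = (H + H²)/(16 + H) (C(H) = (H + H*H)/(H + 16) = (H + H²)/(16 + H))
710*C(-10) = 710*(-10*(1 - 10)/(16 - 10)) = 710*(-10*(-9)/6) = 710*(-10*⅙*(-9)) = 710*15 = 10650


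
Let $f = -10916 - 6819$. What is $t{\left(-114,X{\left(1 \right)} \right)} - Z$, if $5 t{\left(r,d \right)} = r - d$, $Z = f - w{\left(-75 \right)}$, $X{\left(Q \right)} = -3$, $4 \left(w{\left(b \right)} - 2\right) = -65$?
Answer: $\frac{353971}{20} \approx 17699.0$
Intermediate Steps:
$w{\left(b \right)} = - \frac{57}{4}$ ($w{\left(b \right)} = 2 + \frac{1}{4} \left(-65\right) = 2 - \frac{65}{4} = - \frac{57}{4}$)
$f = -17735$ ($f = -10916 - 6819 = -17735$)
$Z = - \frac{70883}{4}$ ($Z = -17735 - - \frac{57}{4} = -17735 + \frac{57}{4} = - \frac{70883}{4} \approx -17721.0$)
$t{\left(r,d \right)} = - \frac{d}{5} + \frac{r}{5}$ ($t{\left(r,d \right)} = \frac{r - d}{5} = - \frac{d}{5} + \frac{r}{5}$)
$t{\left(-114,X{\left(1 \right)} \right)} - Z = \left(\left(- \frac{1}{5}\right) \left(-3\right) + \frac{1}{5} \left(-114\right)\right) - - \frac{70883}{4} = \left(\frac{3}{5} - \frac{114}{5}\right) + \frac{70883}{4} = - \frac{111}{5} + \frac{70883}{4} = \frac{353971}{20}$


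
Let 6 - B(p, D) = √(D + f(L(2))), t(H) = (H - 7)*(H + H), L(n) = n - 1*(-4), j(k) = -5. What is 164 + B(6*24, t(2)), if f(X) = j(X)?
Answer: 170 - 5*I ≈ 170.0 - 5.0*I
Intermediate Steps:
L(n) = 4 + n (L(n) = n + 4 = 4 + n)
f(X) = -5
t(H) = 2*H*(-7 + H) (t(H) = (-7 + H)*(2*H) = 2*H*(-7 + H))
B(p, D) = 6 - √(-5 + D) (B(p, D) = 6 - √(D - 5) = 6 - √(-5 + D))
164 + B(6*24, t(2)) = 164 + (6 - √(-5 + 2*2*(-7 + 2))) = 164 + (6 - √(-5 + 2*2*(-5))) = 164 + (6 - √(-5 - 20)) = 164 + (6 - √(-25)) = 164 + (6 - 5*I) = 170 - 5*I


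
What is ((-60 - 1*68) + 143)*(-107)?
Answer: -1605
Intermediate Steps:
((-60 - 1*68) + 143)*(-107) = ((-60 - 68) + 143)*(-107) = (-128 + 143)*(-107) = 15*(-107) = -1605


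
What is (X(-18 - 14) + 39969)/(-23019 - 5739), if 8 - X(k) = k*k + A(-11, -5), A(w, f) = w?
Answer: -6494/4793 ≈ -1.3549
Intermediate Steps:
X(k) = 19 - k**2 (X(k) = 8 - (k*k - 11) = 8 - (k**2 - 11) = 8 - (-11 + k**2) = 8 + (11 - k**2) = 19 - k**2)
(X(-18 - 14) + 39969)/(-23019 - 5739) = ((19 - (-18 - 14)**2) + 39969)/(-23019 - 5739) = ((19 - 1*(-32)**2) + 39969)/(-28758) = ((19 - 1*1024) + 39969)*(-1/28758) = ((19 - 1024) + 39969)*(-1/28758) = (-1005 + 39969)*(-1/28758) = 38964*(-1/28758) = -6494/4793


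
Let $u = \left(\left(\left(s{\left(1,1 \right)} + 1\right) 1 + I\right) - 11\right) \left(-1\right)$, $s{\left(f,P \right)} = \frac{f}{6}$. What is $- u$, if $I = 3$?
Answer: $- \frac{41}{6} \approx -6.8333$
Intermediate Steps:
$s{\left(f,P \right)} = \frac{f}{6}$ ($s{\left(f,P \right)} = f \frac{1}{6} = \frac{f}{6}$)
$u = \frac{41}{6}$ ($u = \left(\left(\left(\frac{1}{6} \cdot 1 + 1\right) 1 + 3\right) - 11\right) \left(-1\right) = \left(\left(\left(\frac{1}{6} + 1\right) 1 + 3\right) - 11\right) \left(-1\right) = \left(\left(\frac{7}{6} \cdot 1 + 3\right) - 11\right) \left(-1\right) = \left(\left(\frac{7}{6} + 3\right) - 11\right) \left(-1\right) = \left(\frac{25}{6} - 11\right) \left(-1\right) = \left(- \frac{41}{6}\right) \left(-1\right) = \frac{41}{6} \approx 6.8333$)
$- u = \left(-1\right) \frac{41}{6} = - \frac{41}{6}$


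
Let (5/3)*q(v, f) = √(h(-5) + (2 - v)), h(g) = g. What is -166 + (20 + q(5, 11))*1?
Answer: -146 + 6*I*√2/5 ≈ -146.0 + 1.6971*I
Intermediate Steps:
q(v, f) = 3*√(-3 - v)/5 (q(v, f) = 3*√(-5 + (2 - v))/5 = 3*√(-3 - v)/5)
-166 + (20 + q(5, 11))*1 = -166 + (20 + 3*√(-3 - 1*5)/5)*1 = -166 + (20 + 3*√(-3 - 5)/5)*1 = -166 + (20 + 3*√(-8)/5)*1 = -166 + (20 + 3*(2*I*√2)/5)*1 = -166 + (20 + 6*I*√2/5)*1 = -166 + (20 + 6*I*√2/5) = -146 + 6*I*√2/5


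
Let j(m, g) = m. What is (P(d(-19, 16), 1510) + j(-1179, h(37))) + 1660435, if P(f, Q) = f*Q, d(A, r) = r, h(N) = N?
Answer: 1683416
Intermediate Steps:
P(f, Q) = Q*f
(P(d(-19, 16), 1510) + j(-1179, h(37))) + 1660435 = (1510*16 - 1179) + 1660435 = (24160 - 1179) + 1660435 = 22981 + 1660435 = 1683416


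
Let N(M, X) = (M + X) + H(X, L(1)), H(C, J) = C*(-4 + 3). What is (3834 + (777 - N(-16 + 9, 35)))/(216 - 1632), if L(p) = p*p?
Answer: -2309/708 ≈ -3.2613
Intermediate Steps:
L(p) = p**2
H(C, J) = -C (H(C, J) = C*(-1) = -C)
N(M, X) = M (N(M, X) = (M + X) - X = M)
(3834 + (777 - N(-16 + 9, 35)))/(216 - 1632) = (3834 + (777 - (-16 + 9)))/(216 - 1632) = (3834 + (777 - 1*(-7)))/(-1416) = (3834 + (777 + 7))*(-1/1416) = (3834 + 784)*(-1/1416) = 4618*(-1/1416) = -2309/708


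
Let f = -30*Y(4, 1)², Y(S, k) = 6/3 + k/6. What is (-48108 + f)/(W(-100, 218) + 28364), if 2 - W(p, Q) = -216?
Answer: -289493/171492 ≈ -1.6881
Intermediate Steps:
W(p, Q) = 218 (W(p, Q) = 2 - 1*(-216) = 2 + 216 = 218)
Y(S, k) = 2 + k/6 (Y(S, k) = 6*(⅓) + k*(⅙) = 2 + k/6)
f = -845/6 (f = -30*(2 + (⅙)*1)² = -30*(2 + ⅙)² = -30*(13/6)² = -30*169/36 = -845/6 ≈ -140.83)
(-48108 + f)/(W(-100, 218) + 28364) = (-48108 - 845/6)/(218 + 28364) = -289493/6/28582 = -289493/6*1/28582 = -289493/171492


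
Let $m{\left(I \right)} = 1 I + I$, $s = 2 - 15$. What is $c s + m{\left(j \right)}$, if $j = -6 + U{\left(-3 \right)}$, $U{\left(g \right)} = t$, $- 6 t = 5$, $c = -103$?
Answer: $\frac{3976}{3} \approx 1325.3$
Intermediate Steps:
$t = - \frac{5}{6}$ ($t = \left(- \frac{1}{6}\right) 5 = - \frac{5}{6} \approx -0.83333$)
$U{\left(g \right)} = - \frac{5}{6}$
$s = -13$ ($s = 2 - 15 = -13$)
$j = - \frac{41}{6}$ ($j = -6 - \frac{5}{6} = - \frac{41}{6} \approx -6.8333$)
$m{\left(I \right)} = 2 I$ ($m{\left(I \right)} = I + I = 2 I$)
$c s + m{\left(j \right)} = \left(-103\right) \left(-13\right) + 2 \left(- \frac{41}{6}\right) = 1339 - \frac{41}{3} = \frac{3976}{3}$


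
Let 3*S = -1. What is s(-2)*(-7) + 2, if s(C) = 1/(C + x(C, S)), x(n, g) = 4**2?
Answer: 3/2 ≈ 1.5000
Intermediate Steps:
S = -1/3 (S = (1/3)*(-1) = -1/3 ≈ -0.33333)
x(n, g) = 16
s(C) = 1/(16 + C) (s(C) = 1/(C + 16) = 1/(16 + C))
s(-2)*(-7) + 2 = -7/(16 - 2) + 2 = -7/14 + 2 = (1/14)*(-7) + 2 = -1/2 + 2 = 3/2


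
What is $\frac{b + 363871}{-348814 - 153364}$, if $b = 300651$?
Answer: $- \frac{332261}{251089} \approx -1.3233$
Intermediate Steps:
$\frac{b + 363871}{-348814 - 153364} = \frac{300651 + 363871}{-348814 - 153364} = \frac{664522}{-502178} = 664522 \left(- \frac{1}{502178}\right) = - \frac{332261}{251089}$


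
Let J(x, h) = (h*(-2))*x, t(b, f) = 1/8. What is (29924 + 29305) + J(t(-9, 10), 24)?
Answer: 59223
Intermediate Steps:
t(b, f) = ⅛
J(x, h) = -2*h*x (J(x, h) = (-2*h)*x = -2*h*x)
(29924 + 29305) + J(t(-9, 10), 24) = (29924 + 29305) - 2*24*⅛ = 59229 - 6 = 59223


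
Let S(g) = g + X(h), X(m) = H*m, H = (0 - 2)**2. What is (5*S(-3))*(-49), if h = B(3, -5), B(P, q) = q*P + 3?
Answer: 12495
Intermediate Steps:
B(P, q) = 3 + P*q (B(P, q) = P*q + 3 = 3 + P*q)
H = 4 (H = (-2)**2 = 4)
h = -12 (h = 3 + 3*(-5) = 3 - 15 = -12)
X(m) = 4*m
S(g) = -48 + g (S(g) = g + 4*(-12) = g - 48 = -48 + g)
(5*S(-3))*(-49) = (5*(-48 - 3))*(-49) = (5*(-51))*(-49) = -255*(-49) = 12495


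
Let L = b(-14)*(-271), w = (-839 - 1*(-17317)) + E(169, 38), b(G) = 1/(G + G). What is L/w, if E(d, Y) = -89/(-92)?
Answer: 6233/10612455 ≈ 0.00058733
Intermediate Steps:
E(d, Y) = 89/92 (E(d, Y) = -89*(-1/92) = 89/92)
b(G) = 1/(2*G)
w = 1516065/92 (w = (-839 - 1*(-17317)) + 89/92 = (-839 + 17317) + 89/92 = 16478 + 89/92 = 1516065/92 ≈ 16479.)
L = 271/28 (L = ((½)/(-14))*(-271) = ((½)*(-1/14))*(-271) = -1/28*(-271) = 271/28 ≈ 9.6786)
L/w = 271/(28*(1516065/92)) = (271/28)*(92/1516065) = 6233/10612455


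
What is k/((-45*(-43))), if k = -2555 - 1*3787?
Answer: -2114/645 ≈ -3.2775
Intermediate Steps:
k = -6342 (k = -2555 - 3787 = -6342)
k/((-45*(-43))) = -6342/((-45*(-43))) = -6342/1935 = -6342*1/1935 = -2114/645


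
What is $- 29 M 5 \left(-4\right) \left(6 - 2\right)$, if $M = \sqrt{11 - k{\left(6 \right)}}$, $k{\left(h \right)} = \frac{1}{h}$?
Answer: $\frac{1160 \sqrt{390}}{3} \approx 7636.1$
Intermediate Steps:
$M = \frac{\sqrt{390}}{6}$ ($M = \sqrt{11 - \frac{1}{6}} = \sqrt{\frac{65}{6}} = \frac{\sqrt{390}}{6} \approx 3.2914$)
$- 29 M 5 \left(-4\right) \left(6 - 2\right) = - 29 \frac{\sqrt{390}}{6} \cdot 5 \left(-4\right) \left(6 - 2\right) = - \frac{29 \sqrt{390}}{6} \left(\left(-20\right) 4\right) = - \frac{29 \sqrt{390}}{6} \left(-80\right) = \frac{1160 \sqrt{390}}{3}$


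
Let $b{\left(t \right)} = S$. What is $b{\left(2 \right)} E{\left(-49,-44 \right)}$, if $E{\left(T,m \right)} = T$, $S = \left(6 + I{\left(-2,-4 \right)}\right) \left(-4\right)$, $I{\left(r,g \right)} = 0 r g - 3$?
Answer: $588$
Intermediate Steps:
$I{\left(r,g \right)} = -3$ ($I{\left(r,g \right)} = 0 g - 3 = 0 - 3 = -3$)
$S = -12$ ($S = \left(6 - 3\right) \left(-4\right) = 3 \left(-4\right) = -12$)
$b{\left(t \right)} = -12$
$b{\left(2 \right)} E{\left(-49,-44 \right)} = \left(-12\right) \left(-49\right) = 588$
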